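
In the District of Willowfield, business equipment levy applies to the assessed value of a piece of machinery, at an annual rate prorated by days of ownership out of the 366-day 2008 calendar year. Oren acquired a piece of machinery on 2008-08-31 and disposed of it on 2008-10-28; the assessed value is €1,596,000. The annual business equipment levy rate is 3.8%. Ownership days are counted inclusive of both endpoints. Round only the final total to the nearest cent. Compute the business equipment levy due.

Days held (2008-08-31 to 2008-10-28): 59 out of 366
Tax = €1,596,000 × 3.8% × 59/366 = €9,776.5902

€9,776.59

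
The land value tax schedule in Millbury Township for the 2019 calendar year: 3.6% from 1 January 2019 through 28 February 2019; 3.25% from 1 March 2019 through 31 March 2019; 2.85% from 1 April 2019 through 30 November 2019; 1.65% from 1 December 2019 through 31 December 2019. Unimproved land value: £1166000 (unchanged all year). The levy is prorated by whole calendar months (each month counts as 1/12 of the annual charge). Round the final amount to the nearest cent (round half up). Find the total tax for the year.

£33911.17

1 January – 28 February 2019: 2 months at 3.6% → £1166000 × 3.6% × 2/12 = £6996.0000
1 March – 31 March 2019: 1 month at 3.25% → £1166000 × 3.25% × 1/12 = £3157.9167
1 April – 30 November 2019: 8 months at 2.85% → £1166000 × 2.85% × 8/12 = £22154.0000
1 December – 31 December 2019: 1 month at 1.65% → £1166000 × 1.65% × 1/12 = £1603.2500
Total = £33911.1667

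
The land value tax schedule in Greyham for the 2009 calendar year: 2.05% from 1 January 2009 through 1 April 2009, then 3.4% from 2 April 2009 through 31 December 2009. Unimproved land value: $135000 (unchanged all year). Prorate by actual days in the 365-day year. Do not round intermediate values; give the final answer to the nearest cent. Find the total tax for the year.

$4135.62

1 January – 1 April 2009: 91 days at 2.05% → $135000 × 2.05% × 91/365 = $689.9795
2 April – 31 December 2009: 274 days at 3.4% → $135000 × 3.4% × 274/365 = $3445.6438
Total = $4135.6233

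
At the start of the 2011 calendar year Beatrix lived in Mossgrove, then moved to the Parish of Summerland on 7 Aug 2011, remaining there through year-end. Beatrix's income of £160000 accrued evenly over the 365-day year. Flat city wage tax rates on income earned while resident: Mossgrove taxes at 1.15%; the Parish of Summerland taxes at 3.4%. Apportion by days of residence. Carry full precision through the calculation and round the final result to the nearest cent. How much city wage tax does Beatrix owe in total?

Mossgrove, 1 Jan – 6 Aug 2011: 218 days → £160000 × 1.15% × 218/365 = £1098.9589
The Parish of Summerland, 7 Aug – 31 Dec 2011: 147 days → £160000 × 3.4% × 147/365 = £2190.9041
Total = £3289.8630

£3289.86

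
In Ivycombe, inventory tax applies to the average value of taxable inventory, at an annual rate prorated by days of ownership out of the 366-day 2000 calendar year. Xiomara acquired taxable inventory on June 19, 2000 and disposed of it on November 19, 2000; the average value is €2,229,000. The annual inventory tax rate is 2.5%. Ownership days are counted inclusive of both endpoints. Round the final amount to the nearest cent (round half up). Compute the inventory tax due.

Days held (June 19 – November 19, 2000): 154 out of 366
Tax = €2,229,000 × 2.5% × 154/366 = €23,447.1311

€23,447.13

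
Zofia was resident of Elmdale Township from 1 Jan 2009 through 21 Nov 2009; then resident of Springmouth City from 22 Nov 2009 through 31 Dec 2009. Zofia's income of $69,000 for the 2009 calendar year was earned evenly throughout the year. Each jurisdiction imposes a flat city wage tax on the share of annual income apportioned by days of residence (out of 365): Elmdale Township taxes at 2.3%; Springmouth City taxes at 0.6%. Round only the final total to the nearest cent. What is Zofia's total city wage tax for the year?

Elmdale Township, 1 Jan – 21 Nov 2009: 325 days → $69,000 × 2.3% × 325/365 = $1,413.0822
Springmouth City, 22 Nov – 31 Dec 2009: 40 days → $69,000 × 0.6% × 40/365 = $45.3699
Total = $1,458.4521

$1,458.45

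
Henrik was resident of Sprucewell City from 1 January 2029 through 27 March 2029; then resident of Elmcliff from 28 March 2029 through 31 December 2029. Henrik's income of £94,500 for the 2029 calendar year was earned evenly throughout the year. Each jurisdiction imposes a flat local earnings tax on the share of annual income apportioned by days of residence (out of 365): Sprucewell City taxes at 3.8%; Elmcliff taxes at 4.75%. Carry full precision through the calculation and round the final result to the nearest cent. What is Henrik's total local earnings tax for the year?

Sprucewell City, 1 January – 27 March 2029: 86 days → £94,500 × 3.8% × 86/365 = £846.0986
Elmcliff, 28 March – 31 December 2029: 279 days → £94,500 × 4.75% × 279/365 = £3,431.1267
Total = £4,277.2253

£4,277.23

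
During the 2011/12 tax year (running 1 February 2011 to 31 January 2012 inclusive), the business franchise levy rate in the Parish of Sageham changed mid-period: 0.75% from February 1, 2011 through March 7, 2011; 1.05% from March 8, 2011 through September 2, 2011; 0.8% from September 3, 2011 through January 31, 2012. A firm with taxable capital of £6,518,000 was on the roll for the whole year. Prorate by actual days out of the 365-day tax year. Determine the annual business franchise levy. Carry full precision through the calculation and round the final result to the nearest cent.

February 1 – March 7, 2011: 35 days at 0.75% → £6,518,000 × 0.75% × 35/365 = £4,687.6027
March 8 – September 2, 2011: 179 days at 1.05% → £6,518,000 × 1.05% × 179/365 = £33,563.2356
September 3, 2011 – January 31, 2012: 151 days at 0.8% → £6,518,000 × 0.8% × 151/365 = £21,571.9014
Total = £59,822.7397

£59,822.74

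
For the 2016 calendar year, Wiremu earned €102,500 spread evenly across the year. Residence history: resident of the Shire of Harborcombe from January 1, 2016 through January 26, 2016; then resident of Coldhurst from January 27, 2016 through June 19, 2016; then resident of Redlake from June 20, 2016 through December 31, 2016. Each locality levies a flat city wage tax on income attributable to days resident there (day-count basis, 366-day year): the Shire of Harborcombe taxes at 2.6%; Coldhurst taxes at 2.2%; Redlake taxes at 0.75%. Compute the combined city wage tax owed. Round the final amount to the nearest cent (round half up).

The Shire of Harborcombe, January 1 – January 26, 2016: 26 days → €102,500 × 2.6% × 26/366 = €189.3169
Coldhurst, January 27 – June 19, 2016: 145 days → €102,500 × 2.2% × 145/366 = €893.3743
Redlake, June 20 – December 31, 2016: 195 days → €102,500 × 0.75% × 195/366 = €409.5799
Total = €1,492.2712

€1,492.27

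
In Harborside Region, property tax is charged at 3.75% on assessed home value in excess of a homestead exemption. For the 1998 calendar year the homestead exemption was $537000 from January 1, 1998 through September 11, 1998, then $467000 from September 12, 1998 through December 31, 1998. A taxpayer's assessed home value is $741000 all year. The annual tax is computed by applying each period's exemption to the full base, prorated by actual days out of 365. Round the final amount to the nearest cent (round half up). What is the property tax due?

$8448.29

January 1 – September 11, 1998: 254 days, exemption $537000 → ($741000 − $537000) × 3.75% × 254/365 = $5323.5616
September 12 – December 31, 1998: 111 days, exemption $467000 → ($741000 − $467000) × 3.75% × 111/365 = $3124.7260
Total = $8448.2877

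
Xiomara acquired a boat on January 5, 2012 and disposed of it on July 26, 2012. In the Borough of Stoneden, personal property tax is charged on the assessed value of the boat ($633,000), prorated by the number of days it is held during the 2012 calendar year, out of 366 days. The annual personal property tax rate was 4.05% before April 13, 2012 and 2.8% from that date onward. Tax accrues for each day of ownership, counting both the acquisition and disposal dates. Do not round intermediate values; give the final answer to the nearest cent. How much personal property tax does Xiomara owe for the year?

January 5 – April 12, 2012: 99 days at 4.05% → $633,000 × 4.05% × 99/366 = $6,934.4631
April 13 – July 26, 2012: 105 days at 2.8% → $633,000 × 2.8% × 105/366 = $5,084.7541
Total = $12,019.2172

$12,019.22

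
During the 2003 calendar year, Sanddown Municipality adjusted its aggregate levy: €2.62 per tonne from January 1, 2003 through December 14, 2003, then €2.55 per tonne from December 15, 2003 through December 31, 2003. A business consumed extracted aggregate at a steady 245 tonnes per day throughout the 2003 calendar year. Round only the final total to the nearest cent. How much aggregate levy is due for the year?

€234,001.95

January 1 – December 14, 2003: 348 days × 245 tonnes/day = 85,260 tonnes at €2.62/tonne → €223,381.20
December 15 – December 31, 2003: 17 days × 245 tonnes/day = 4,165 tonnes at €2.55/tonne → €10,620.75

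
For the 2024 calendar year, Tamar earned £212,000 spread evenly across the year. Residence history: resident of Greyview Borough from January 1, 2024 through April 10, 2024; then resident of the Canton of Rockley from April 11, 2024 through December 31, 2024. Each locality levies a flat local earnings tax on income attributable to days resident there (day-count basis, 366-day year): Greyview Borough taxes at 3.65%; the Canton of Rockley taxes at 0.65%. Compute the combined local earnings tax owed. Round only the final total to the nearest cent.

Greyview Borough, January 1 – April 10, 2024: 101 days → £212,000 × 3.65% × 101/366 = £2,135.3497
The Canton of Rockley, April 11 – December 31, 2024: 265 days → £212,000 × 0.65% × 265/366 = £997.7322
Total = £3,133.0820

£3,133.08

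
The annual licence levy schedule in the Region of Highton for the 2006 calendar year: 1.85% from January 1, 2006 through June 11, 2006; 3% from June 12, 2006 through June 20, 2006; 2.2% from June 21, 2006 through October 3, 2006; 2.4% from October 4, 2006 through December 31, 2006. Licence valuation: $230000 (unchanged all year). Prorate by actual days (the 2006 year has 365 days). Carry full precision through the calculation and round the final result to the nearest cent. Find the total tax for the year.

$4860.25

January 1 – June 11, 2006: 162 days at 1.85% → $230000 × 1.85% × 162/365 = $1888.5205
June 12 – June 20, 2006: 9 days at 3% → $230000 × 3% × 9/365 = $170.1370
June 21 – October 3, 2006: 105 days at 2.2% → $230000 × 2.2% × 105/365 = $1455.6164
October 4 – December 31, 2006: 89 days at 2.4% → $230000 × 2.4% × 89/365 = $1345.9726
Total = $4860.2466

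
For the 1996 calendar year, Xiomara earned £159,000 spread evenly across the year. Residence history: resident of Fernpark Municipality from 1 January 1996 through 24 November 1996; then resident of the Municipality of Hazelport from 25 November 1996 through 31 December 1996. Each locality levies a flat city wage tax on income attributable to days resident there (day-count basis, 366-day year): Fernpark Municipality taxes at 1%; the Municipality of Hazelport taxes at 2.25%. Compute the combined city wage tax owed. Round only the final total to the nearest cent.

£1,790.92

Fernpark Municipality, 1 January – 24 November 1996: 329 days → £159,000 × 1% × 329/366 = £1,429.2623
The Municipality of Hazelport, 25 November – 31 December 1996: 37 days → £159,000 × 2.25% × 37/366 = £361.6598
Total = £1,790.9221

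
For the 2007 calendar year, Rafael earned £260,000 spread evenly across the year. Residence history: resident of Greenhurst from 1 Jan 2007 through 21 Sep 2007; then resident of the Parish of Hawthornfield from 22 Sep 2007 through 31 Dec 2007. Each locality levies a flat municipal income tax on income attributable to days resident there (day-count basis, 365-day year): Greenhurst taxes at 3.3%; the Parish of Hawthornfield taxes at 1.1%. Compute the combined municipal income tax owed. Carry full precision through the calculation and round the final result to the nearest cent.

Greenhurst, 1 Jan – 21 Sep 2007: 264 days → £260,000 × 3.3% × 264/365 = £6,205.8082
The Parish of Hawthornfield, 22 Sep – 31 Dec 2007: 101 days → £260,000 × 1.1% × 101/365 = £791.3973
Total = £6,997.2055

£6,997.21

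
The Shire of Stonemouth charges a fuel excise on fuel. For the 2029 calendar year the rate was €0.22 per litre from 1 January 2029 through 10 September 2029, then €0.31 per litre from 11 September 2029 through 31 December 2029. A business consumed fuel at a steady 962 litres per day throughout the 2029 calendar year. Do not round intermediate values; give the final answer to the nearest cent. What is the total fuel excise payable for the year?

1 January – 10 September 2029: 253 days × 962 litres/day = 243,386 litres at €0.22/litre → €53,544.92
11 September – 31 December 2029: 112 days × 962 litres/day = 107,744 litres at €0.31/litre → €33,400.64

€86,945.56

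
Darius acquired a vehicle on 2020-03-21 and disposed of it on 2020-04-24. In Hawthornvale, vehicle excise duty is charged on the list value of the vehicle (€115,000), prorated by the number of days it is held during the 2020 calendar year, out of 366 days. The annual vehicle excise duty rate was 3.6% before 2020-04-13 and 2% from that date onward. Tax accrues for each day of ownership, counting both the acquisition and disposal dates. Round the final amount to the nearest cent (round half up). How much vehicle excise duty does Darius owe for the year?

€335.57

2020-03-21 to 2020-04-12: 23 days at 3.6% → €115,000 × 3.6% × 23/366 = €260.1639
2020-04-13 to 2020-04-24: 12 days at 2% → €115,000 × 2% × 12/366 = €75.4098
Total = €335.5738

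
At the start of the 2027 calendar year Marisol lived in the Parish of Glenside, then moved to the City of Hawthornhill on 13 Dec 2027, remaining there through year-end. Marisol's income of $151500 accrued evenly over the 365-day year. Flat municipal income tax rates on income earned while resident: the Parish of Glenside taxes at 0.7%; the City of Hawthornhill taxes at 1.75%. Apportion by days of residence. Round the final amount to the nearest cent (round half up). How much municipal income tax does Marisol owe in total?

The Parish of Glenside, 1 Jan – 12 Dec 2027: 346 days → $151500 × 0.7% × 346/365 = $1005.2959
The City of Hawthornhill, 13 Dec – 31 Dec 2027: 19 days → $151500 × 1.75% × 19/365 = $138.0103
Total = $1143.3062

$1143.31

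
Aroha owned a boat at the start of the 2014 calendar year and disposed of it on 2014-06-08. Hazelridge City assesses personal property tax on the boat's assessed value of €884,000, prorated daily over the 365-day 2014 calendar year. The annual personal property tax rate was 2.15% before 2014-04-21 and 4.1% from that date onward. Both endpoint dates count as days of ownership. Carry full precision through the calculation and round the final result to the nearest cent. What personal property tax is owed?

2014-01-01 to 2014-04-20: 110 days at 2.15% → €884,000 × 2.15% × 110/365 = €5,727.8356
2014-04-21 to 2014-06-08: 49 days at 4.1% → €884,000 × 4.1% × 49/365 = €4,865.6329
Total = €10,593.4685

€10,593.47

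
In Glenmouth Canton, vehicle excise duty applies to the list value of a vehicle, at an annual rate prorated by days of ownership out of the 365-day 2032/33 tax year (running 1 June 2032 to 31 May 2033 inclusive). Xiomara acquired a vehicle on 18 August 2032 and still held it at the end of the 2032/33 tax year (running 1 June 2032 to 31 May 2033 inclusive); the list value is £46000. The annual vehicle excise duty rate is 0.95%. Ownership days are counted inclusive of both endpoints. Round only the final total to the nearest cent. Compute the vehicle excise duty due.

Days held (18 August 2032 – 31 May 2033): 287 out of 365
Tax = £46000 × 0.95% × 287/365 = £343.6137

£343.61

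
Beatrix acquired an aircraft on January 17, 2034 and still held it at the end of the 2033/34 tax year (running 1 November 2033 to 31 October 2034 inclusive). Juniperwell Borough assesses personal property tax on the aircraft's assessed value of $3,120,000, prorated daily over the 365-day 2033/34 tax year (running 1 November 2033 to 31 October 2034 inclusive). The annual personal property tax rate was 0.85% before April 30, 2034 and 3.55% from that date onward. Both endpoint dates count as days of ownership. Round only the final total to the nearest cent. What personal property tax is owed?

$63,622.36

January 17 – April 29, 2034: 103 days at 0.85% → $3,120,000 × 0.85% × 103/365 = $7,483.7260
April 30 – October 31, 2034: 185 days at 3.55% → $3,120,000 × 3.55% × 185/365 = $56,138.6301
Total = $63,622.3562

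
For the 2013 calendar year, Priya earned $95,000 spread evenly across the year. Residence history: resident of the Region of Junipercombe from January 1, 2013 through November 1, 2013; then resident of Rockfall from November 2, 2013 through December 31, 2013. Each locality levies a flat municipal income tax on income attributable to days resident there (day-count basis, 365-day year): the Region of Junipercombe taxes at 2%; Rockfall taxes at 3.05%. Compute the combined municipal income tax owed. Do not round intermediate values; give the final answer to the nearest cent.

$2,063.97

The Region of Junipercombe, January 1 – November 1, 2013: 305 days → $95,000 × 2% × 305/365 = $1,587.6712
Rockfall, November 2 – December 31, 2013: 60 days → $95,000 × 3.05% × 60/365 = $476.3014
Total = $2,063.9726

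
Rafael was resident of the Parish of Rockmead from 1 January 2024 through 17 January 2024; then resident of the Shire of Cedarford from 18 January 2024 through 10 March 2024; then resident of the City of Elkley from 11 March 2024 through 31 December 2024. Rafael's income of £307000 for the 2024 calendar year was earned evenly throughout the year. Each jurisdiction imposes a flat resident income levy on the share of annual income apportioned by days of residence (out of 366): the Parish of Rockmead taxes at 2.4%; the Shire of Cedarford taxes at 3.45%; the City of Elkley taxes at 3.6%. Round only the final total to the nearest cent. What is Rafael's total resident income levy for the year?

£10814.20

The Parish of Rockmead, 1 January – 17 January 2024: 17 days → £307000 × 2.4% × 17/366 = £342.2295
The Shire of Cedarford, 18 January – 10 March 2024: 53 days → £307000 × 3.45% × 53/366 = £1533.7418
The City of Elkley, 11 March – 31 December 2024: 296 days → £307000 × 3.6% × 296/366 = £8938.2295
Total = £10814.2008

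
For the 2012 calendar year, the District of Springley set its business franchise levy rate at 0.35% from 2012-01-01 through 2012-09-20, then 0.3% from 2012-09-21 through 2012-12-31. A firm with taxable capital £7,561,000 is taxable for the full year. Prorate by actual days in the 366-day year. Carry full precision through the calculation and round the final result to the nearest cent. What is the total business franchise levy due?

2012-01-01 to 2012-09-20: 264 days at 0.35% → £7,561,000 × 0.35% × 264/366 = £19,088.4262
2012-09-21 to 2012-12-31: 102 days at 0.3% → £7,561,000 × 0.3% × 102/366 = £6,321.4918
Total = £25,409.9180

£25,409.92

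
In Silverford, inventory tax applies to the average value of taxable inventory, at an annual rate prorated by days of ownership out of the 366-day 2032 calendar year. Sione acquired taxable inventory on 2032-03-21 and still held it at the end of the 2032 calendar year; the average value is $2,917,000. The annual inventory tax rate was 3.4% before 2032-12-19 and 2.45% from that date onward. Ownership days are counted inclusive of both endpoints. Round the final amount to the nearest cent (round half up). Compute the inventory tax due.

$76,515.46

2032-03-21 to 2032-12-18: 273 days at 3.4% → $2,917,000 × 3.4% × 273/366 = $73,977.0328
2032-12-19 to 2032-12-31: 13 days at 2.45% → $2,917,000 × 2.45% × 13/366 = $2,538.4276
Total = $76,515.4604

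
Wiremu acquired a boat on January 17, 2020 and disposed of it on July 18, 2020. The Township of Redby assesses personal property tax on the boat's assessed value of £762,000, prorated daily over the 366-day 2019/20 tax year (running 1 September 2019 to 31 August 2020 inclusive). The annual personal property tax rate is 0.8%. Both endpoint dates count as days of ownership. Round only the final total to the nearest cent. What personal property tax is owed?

£3,064.66

Days held (January 17 – July 18, 2020): 184 out of 366
Tax = £762,000 × 0.8% × 184/366 = £3,064.6557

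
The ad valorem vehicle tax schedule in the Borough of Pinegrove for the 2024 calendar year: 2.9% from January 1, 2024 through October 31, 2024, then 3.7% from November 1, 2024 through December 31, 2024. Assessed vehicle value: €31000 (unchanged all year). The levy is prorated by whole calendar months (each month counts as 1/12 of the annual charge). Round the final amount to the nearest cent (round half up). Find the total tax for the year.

January 1 – October 31, 2024: 10 months at 2.9% → €31000 × 2.9% × 10/12 = €749.1667
November 1 – December 31, 2024: 2 months at 3.7% → €31000 × 3.7% × 2/12 = €191.1667
Total = €940.3333

€940.33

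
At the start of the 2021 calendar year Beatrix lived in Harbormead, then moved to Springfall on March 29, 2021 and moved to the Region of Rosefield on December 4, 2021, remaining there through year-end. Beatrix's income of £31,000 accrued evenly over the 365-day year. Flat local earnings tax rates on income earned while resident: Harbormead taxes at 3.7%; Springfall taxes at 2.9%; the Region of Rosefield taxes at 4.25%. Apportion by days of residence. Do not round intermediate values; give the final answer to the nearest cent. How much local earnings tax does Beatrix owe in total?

£990.22

Harbormead, January 1 – March 28, 2021: 87 days → £31,000 × 3.7% × 87/365 = £273.3945
Springfall, March 29 – December 3, 2021: 250 days → £31,000 × 2.9% × 250/365 = £615.7534
The Region of Rosefield, December 4 – December 31, 2021: 28 days → £31,000 × 4.25% × 28/365 = £101.0685
Total = £990.2164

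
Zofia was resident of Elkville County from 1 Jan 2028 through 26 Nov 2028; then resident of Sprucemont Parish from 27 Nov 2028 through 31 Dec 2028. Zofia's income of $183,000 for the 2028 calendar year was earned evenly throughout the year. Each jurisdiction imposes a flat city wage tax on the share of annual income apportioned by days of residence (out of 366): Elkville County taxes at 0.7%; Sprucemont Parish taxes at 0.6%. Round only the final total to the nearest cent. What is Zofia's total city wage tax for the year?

Elkville County, 1 Jan – 26 Nov 2028: 331 days → $183,000 × 0.7% × 331/366 = $1,158.5000
Sprucemont Parish, 27 Nov – 31 Dec 2028: 35 days → $183,000 × 0.6% × 35/366 = $105.0000
Total = $1,263.5000

$1,263.50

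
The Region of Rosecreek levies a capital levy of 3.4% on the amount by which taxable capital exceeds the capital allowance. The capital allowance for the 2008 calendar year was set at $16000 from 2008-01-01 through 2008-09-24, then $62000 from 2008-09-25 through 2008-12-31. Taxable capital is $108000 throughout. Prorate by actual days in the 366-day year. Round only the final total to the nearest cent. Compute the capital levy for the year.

$2709.22

2008-01-01 to 2008-09-24: 268 days, exemption $16000 → ($108000 − $16000) × 3.4% × 268/366 = $2290.4481
2008-09-25 to 2008-12-31: 98 days, exemption $62000 → ($108000 − $62000) × 3.4% × 98/366 = $418.7760
Total = $2709.2240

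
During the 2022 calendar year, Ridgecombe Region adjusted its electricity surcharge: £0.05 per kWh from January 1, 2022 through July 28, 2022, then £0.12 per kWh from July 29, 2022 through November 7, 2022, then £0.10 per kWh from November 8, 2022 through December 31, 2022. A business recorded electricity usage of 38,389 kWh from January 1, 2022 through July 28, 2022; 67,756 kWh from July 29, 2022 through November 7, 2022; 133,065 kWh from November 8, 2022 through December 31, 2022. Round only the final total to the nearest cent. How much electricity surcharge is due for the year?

£23,356.67

January 1 – July 28, 2022: 38,389 kWh at £0.05/kWh → £1,919.45
July 29 – November 7, 2022: 67,756 kWh at £0.12/kWh → £8,130.72
November 8 – December 31, 2022: 133,065 kWh at £0.10/kWh → £13,306.50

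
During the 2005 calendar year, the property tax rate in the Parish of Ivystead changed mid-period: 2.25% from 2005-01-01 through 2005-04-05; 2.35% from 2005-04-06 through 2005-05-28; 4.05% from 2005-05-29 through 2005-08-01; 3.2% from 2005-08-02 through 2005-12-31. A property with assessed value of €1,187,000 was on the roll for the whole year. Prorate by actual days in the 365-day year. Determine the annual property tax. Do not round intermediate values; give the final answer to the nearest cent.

2005-01-01 to 2005-04-05: 95 days at 2.25% → €1,187,000 × 2.25% × 95/365 = €6,951.2671
2005-04-06 to 2005-05-28: 53 days at 2.35% → €1,187,000 × 2.35% × 53/365 = €4,050.4342
2005-05-29 to 2005-08-01: 65 days at 4.05% → €1,187,000 × 4.05% × 65/365 = €8,561.0342
2005-08-02 to 2005-12-31: 152 days at 3.2% → €1,187,000 × 3.2% × 152/365 = €15,817.9945
Total = €35,380.7301

€35,380.73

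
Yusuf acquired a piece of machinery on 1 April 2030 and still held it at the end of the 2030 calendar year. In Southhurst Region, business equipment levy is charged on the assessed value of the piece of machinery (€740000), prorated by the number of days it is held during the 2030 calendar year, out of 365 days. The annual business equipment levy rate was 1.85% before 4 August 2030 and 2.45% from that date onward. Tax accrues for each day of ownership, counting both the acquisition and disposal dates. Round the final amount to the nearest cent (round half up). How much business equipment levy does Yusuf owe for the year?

€12139.04

1 April – 3 August 2030: 125 days at 1.85% → €740000 × 1.85% × 125/365 = €4688.3562
4 August – 31 December 2030: 150 days at 2.45% → €740000 × 2.45% × 150/365 = €7450.6849
Total = €12139.0411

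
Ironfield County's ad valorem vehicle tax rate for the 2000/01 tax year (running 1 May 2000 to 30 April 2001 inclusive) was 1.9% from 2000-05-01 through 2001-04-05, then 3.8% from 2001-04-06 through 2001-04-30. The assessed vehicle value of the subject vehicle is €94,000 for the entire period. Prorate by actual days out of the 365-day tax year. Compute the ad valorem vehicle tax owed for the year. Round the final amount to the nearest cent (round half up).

€1,908.33

2000-05-01 to 2001-04-05: 340 days at 1.9% → €94,000 × 1.9% × 340/365 = €1,663.6712
2001-04-06 to 2001-04-30: 25 days at 3.8% → €94,000 × 3.8% × 25/365 = €244.6575
Total = €1,908.3288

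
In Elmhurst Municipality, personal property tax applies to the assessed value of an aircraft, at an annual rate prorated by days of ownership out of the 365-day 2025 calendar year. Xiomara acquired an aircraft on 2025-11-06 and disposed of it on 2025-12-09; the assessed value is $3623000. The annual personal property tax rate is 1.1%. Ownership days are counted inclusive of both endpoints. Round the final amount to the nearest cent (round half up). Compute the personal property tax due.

$3712.33

Days held (2025-11-06 to 2025-12-09): 34 out of 365
Tax = $3623000 × 1.1% × 34/365 = $3712.3342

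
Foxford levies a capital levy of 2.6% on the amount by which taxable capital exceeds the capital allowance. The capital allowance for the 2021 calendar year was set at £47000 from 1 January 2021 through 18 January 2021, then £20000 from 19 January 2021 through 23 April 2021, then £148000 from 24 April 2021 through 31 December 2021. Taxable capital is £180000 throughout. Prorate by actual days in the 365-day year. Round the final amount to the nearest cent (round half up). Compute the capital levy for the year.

1 January – 18 January 2021: 18 days, exemption £47000 → (£180000 − £47000) × 2.6% × 18/365 = £170.5315
19 January – 23 April 2021: 95 days, exemption £20000 → (£180000 − £20000) × 2.6% × 95/365 = £1082.7397
24 April – 31 December 2021: 252 days, exemption £148000 → (£180000 − £148000) × 2.6% × 252/365 = £574.4219
Total = £1827.6932

£1827.69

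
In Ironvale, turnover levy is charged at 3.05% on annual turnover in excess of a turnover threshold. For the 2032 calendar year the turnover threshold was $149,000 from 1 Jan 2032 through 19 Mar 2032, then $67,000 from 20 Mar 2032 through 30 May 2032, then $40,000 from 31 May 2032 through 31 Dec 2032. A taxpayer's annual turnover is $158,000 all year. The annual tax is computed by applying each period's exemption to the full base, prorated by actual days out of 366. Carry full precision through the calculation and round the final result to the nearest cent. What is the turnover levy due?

$2,719.42

1 Jan – 19 Mar 2032: 79 days, exemption $149,000 → ($158,000 − $149,000) × 3.05% × 79/366 = $59.2500
20 Mar – 30 May 2032: 72 days, exemption $67,000 → ($158,000 − $67,000) × 3.05% × 72/366 = $546.0000
31 May – 31 Dec 2032: 215 days, exemption $40,000 → ($158,000 − $40,000) × 3.05% × 215/366 = $2,114.1667
Total = $2,719.4167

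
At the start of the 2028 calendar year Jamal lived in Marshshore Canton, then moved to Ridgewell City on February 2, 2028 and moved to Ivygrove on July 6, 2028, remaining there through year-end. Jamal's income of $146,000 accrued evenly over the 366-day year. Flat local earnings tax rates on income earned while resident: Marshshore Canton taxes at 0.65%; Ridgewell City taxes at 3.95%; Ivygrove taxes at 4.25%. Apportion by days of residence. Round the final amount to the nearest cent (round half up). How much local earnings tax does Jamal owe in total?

$5,559.97

Marshshore Canton, January 1 – February 1, 2028: 32 days → $146,000 × 0.65% × 32/366 = $82.9727
Ridgewell City, February 2 – July 5, 2028: 155 days → $146,000 × 3.95% × 155/366 = $2,442.3087
Ivygrove, July 6 – December 31, 2028: 179 days → $146,000 × 4.25% × 179/366 = $3,034.6858
Total = $5,559.9672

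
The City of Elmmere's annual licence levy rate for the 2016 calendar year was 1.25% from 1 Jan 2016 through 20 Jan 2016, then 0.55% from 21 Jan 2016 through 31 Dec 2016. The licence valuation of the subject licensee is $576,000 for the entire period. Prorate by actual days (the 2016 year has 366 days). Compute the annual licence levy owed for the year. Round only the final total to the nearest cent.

1 Jan – 20 Jan 2016: 20 days at 1.25% → $576,000 × 1.25% × 20/366 = $393.4426
21 Jan – 31 Dec 2016: 346 days at 0.55% → $576,000 × 0.55% × 346/366 = $2,994.8852
Total = $3,388.3279

$3,388.33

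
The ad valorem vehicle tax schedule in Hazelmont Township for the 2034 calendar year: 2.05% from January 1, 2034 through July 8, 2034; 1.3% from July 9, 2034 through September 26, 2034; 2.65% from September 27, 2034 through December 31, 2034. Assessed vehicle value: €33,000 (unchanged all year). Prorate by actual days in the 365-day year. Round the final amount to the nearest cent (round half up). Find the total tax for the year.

January 1 – July 8, 2034: 189 days at 2.05% → €33,000 × 2.05% × 189/365 = €350.2973
July 9 – September 26, 2034: 80 days at 1.3% → €33,000 × 1.3% × 80/365 = €94.0274
September 27 – December 31, 2034: 96 days at 2.65% → €33,000 × 2.65% × 96/365 = €230.0055
Total = €674.3301

€674.33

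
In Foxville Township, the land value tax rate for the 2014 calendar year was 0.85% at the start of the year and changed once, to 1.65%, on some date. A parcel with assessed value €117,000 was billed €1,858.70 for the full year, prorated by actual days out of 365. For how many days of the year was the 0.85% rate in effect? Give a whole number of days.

28 days

Let d = days at the first rate; then 365 − d days at the second rate.
€117,000 × [0.85%·d + 1.65%·(365−d)] / 365 = €1,858.70
Solving gives d = 28, so the new rate took effect on 29 January 2014.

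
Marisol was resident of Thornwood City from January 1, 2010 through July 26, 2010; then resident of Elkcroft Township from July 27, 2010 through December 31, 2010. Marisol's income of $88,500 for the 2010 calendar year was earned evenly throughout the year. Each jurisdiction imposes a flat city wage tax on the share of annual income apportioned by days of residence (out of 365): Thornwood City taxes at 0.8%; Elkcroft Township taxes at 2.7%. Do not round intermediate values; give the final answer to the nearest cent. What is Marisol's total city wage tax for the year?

$1,435.88

Thornwood City, January 1 – July 26, 2010: 207 days → $88,500 × 0.8% × 207/365 = $401.5233
Elkcroft Township, July 27 – December 31, 2010: 158 days → $88,500 × 2.7% × 158/365 = $1,034.3589
Total = $1,435.8822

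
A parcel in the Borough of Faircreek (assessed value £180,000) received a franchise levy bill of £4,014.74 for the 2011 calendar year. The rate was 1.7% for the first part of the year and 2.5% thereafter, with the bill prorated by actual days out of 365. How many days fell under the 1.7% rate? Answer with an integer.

123 days

Let d = days at the first rate; then 365 − d days at the second rate.
£180,000 × [1.7%·d + 2.5%·(365−d)] / 365 = £4,014.74
Solving gives d = 123, so the new rate took effect on May 4, 2011.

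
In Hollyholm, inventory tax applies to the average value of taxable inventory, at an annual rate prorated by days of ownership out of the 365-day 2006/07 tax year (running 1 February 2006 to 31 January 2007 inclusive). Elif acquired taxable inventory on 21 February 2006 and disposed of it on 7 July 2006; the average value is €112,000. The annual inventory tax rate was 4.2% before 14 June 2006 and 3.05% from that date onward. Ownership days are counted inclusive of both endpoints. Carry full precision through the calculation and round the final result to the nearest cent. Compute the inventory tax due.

€1,680.92

21 February – 13 June 2006: 113 days at 4.2% → €112,000 × 4.2% × 113/365 = €1,456.3068
14 June – 7 July 2006: 24 days at 3.05% → €112,000 × 3.05% × 24/365 = €224.6137
Total = €1,680.9205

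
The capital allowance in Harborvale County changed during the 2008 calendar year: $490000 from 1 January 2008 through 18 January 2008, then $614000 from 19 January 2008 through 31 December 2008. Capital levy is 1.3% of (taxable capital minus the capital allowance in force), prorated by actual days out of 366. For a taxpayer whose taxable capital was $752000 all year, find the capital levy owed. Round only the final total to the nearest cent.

$1873.28

1 January – 18 January 2008: 18 days, exemption $490000 → ($752000 − $490000) × 1.3% × 18/366 = $167.5082
19 January – 31 December 2008: 348 days, exemption $614000 → ($752000 − $614000) × 1.3% × 348/366 = $1705.7705
Total = $1873.2787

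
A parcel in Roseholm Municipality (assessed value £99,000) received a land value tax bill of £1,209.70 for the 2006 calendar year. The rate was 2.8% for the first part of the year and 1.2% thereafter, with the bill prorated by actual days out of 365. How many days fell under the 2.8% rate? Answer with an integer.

5 days

Let d = days at the first rate; then 365 − d days at the second rate.
£99,000 × [2.8%·d + 1.2%·(365−d)] / 365 = £1,209.70
Solving gives d = 5, so the new rate took effect on 6 Jan 2006.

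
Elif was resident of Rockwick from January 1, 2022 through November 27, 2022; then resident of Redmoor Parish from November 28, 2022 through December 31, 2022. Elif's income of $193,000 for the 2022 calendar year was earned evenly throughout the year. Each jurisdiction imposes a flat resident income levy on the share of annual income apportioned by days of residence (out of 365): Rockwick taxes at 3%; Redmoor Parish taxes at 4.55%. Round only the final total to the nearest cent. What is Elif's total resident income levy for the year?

Rockwick, January 1 – November 27, 2022: 331 days → $193,000 × 3% × 331/365 = $5,250.6575
Redmoor Parish, November 28 – December 31, 2022: 34 days → $193,000 × 4.55% × 34/365 = $818.0027
Total = $6,068.6603

$6,068.66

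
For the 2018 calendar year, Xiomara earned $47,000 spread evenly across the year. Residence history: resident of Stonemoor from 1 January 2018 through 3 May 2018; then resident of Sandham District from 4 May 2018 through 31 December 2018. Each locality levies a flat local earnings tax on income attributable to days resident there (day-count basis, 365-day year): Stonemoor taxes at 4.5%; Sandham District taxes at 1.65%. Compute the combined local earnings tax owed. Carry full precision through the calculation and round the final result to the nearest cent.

Stonemoor, 1 January – 3 May 2018: 123 days → $47,000 × 4.5% × 123/365 = $712.7260
Sandham District, 4 May – 31 December 2018: 242 days → $47,000 × 1.65% × 242/365 = $514.1671
Total = $1,226.8932

$1,226.89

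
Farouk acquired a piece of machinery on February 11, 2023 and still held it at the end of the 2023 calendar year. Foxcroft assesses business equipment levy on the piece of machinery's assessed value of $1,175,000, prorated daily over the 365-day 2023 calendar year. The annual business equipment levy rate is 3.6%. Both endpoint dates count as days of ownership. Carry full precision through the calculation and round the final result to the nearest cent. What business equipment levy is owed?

$37,548.49

Days held (February 11 – December 31, 2023): 324 out of 365
Tax = $1,175,000 × 3.6% × 324/365 = $37,548.4932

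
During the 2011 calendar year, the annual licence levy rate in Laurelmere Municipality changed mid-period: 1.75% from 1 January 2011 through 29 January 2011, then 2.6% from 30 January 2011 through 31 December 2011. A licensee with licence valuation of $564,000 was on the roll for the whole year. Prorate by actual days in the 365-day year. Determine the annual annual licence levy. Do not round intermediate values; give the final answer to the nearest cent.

$14,283.11

1 January – 29 January 2011: 29 days at 1.75% → $564,000 × 1.75% × 29/365 = $784.1918
30 January – 31 December 2011: 336 days at 2.6% → $564,000 × 2.6% × 336/365 = $13,498.9151
Total = $14,283.1068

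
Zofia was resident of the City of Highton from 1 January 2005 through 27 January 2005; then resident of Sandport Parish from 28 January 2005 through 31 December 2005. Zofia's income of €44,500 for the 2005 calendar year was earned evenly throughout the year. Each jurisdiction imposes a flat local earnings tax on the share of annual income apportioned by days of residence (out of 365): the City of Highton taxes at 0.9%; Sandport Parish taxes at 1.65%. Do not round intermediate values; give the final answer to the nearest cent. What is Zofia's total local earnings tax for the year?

The City of Highton, 1 January – 27 January 2005: 27 days → €44,500 × 0.9% × 27/365 = €29.6260
Sandport Parish, 28 January – 31 December 2005: 338 days → €44,500 × 1.65% × 338/365 = €679.9356
Total = €709.5616

€709.56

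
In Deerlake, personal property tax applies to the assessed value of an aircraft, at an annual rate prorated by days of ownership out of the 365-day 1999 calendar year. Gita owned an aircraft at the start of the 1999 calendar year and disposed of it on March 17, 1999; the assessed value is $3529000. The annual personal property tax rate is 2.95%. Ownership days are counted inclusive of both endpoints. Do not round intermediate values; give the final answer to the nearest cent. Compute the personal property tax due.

Days held (January 1 – March 17, 1999): 76 out of 365
Tax = $3529000 × 2.95% × 76/365 = $21676.7616

$21676.76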